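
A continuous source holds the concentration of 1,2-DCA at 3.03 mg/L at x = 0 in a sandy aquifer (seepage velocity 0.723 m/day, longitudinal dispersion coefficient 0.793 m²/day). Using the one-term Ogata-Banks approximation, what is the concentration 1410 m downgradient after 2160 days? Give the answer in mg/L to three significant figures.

3.02 mg/L

For a continuous step input, C/C₀ ≈ ½·erfc((x−vt)/(2√(Dt))).
vt = 0.723 × 2160 = 1561.68 m and 2√(Dt) = 2√(0.793 × 2160) = 82.77 m.
Argument (x−vt)/(2√(Dt)) = (1410 − 1561.68)/82.77 = -1.833; ½·erfc(-1.833) = 0.9952.
C = 3.03 × 0.9952 = 3.02 mg/L.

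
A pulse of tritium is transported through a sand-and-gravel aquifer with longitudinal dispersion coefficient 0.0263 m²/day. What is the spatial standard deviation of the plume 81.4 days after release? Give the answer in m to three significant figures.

Dispersive spreading gives a Gaussian with σ² = 2Dt; advection only shifts the center.
σ = √(2 × 0.0263 × 81.4) = 2.07 m.

2.07 m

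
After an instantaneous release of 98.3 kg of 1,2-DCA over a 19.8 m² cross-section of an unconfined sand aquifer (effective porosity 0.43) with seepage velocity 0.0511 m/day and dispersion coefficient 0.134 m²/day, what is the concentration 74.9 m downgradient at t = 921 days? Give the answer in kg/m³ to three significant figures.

For an instantaneous plane source, C(x,t) = M/(n_e·A·√(4πDt)) · exp(−(x−vt)²/(4Dt)), with n_e·A the pore (flow) area.
Plume center vt = 0.0511 × 921 = 47.0631 m, so the well at 74.9 m is 27.8369 m downgradient of the peak.
√(4πDt) = 39.38 m, giving peak height M/(n_e·A·√(4πDt)) = 98.3/(0.43 × 19.8 × 39.38) = 0.2932 kg/m³.
(x−vt)²/(4Dt) = (27.8369)²/(4 × 0.134 × 921) = 1.570; exp(−1.570) = 0.2080.
C = 0.2932 × 0.2080 = 0.0610 kg/m³.

0.0610 kg/m³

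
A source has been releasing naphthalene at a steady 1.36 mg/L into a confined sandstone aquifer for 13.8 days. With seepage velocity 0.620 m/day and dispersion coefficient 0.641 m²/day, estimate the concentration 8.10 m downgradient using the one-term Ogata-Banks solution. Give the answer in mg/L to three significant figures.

For a continuous step input, C/C₀ ≈ ½·erfc((x−vt)/(2√(Dt))).
vt = 0.620 × 13.8 = 8.556 m and 2√(Dt) = 2√(0.641 × 13.8) = 5.948 m.
Argument (x−vt)/(2√(Dt)) = (8.10 − 8.556)/5.948 = -0.07666; ½·erfc(-0.07666) = 0.5432.
C = 1.36 × 0.5432 = 0.739 mg/L.

0.739 mg/L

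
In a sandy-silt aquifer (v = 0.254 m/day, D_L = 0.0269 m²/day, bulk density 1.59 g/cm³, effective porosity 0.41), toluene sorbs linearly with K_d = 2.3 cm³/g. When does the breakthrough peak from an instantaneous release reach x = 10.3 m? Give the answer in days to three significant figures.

398 days

Retardation factor R = 1 + ρ_b·K_d/n = 1 + 1.59 × 2.3/0.41 = 9.920.
Sorption retards both mechanisms: v_R = v/R = 0.02560 m/day, D_R = D/R = 0.002712 m²/day.
Peak time from v_R²t² + 2D_R t − x² = 0: t = (√(D_R² + v_R²x²) − D_R)/v_R².
√(D_R² + v_R²x²) = √(0.002712² + 0.02560² × 10.3²) = 0.2637; v_R² = 0.0006554.
t = (0.2637 − 0.002712)/0.0006554 = 398 days.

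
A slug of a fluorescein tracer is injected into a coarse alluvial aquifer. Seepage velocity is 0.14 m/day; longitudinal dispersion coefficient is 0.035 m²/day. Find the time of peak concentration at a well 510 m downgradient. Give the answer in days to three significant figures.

For the 1D instantaneous-source solution, setting ∂C/∂t = 0 at fixed x gives v²t² + 2Dt − x² = 0, so t = (√(D² + v²x²) − D)/v².
√(D² + v²x²) = √(0.035² + 0.14² × 510²) = 71.40; v² = 0.0196.
t = (71.40 − 0.035)/0.0196 = 3640 days (vs. the pure-advection estimate x/v = 3640 d).

3640 days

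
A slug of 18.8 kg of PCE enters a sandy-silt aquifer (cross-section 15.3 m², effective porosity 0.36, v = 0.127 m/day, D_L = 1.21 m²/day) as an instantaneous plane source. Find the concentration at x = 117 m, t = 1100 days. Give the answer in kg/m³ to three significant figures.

0.0240 kg/m³

For an instantaneous plane source, C(x,t) = M/(n_e·A·√(4πDt)) · exp(−(x−vt)²/(4Dt)), with n_e·A the pore (flow) area.
Plume center vt = 0.127 × 1100 = 139.7 m, so the well at 117 m is 22.7 m upgradient of the peak.
√(4πDt) = 129.3 m, giving peak height M/(n_e·A·√(4πDt)) = 18.8/(0.36 × 15.3 × 129.3) = 0.02640 kg/m³.
(x−vt)²/(4Dt) = (-22.7)²/(4 × 1.21 × 1100) = 0.09679; exp(−0.09679) = 0.9077.
C = 0.02640 × 0.9077 = 0.0240 kg/m³.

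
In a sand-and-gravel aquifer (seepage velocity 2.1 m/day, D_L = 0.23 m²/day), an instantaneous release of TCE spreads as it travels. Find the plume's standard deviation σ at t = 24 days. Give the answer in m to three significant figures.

Dispersive spreading gives a Gaussian with σ² = 2Dt; advection only shifts the center.
σ = √(2 × 0.23 × 24) = 3.32 m.

3.32 m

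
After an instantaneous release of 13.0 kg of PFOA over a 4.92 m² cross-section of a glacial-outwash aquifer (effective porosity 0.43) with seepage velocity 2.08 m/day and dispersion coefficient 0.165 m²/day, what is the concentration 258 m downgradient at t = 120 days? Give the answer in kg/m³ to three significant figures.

For an instantaneous plane source, C(x,t) = M/(n_e·A·√(4πDt)) · exp(−(x−vt)²/(4Dt)), with n_e·A the pore (flow) area.
Plume center vt = 2.08 × 120 = 249.6 m, so the well at 258 m is 8.4 m downgradient of the peak.
√(4πDt) = 15.77 m, giving peak height M/(n_e·A·√(4πDt)) = 13.0/(0.43 × 4.92 × 15.77) = 0.3897 kg/m³.
(x−vt)²/(4Dt) = (8.4)²/(4 × 0.165 × 120) = 0.8909; exp(−0.8909) = 0.4103.
C = 0.3897 × 0.4103 = 0.160 kg/m³.

0.160 kg/m³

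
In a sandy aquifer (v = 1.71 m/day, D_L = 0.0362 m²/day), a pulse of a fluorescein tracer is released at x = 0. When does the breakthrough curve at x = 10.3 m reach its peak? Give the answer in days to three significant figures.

6.01 days

For the 1D instantaneous-source solution, setting ∂C/∂t = 0 at fixed x gives v²t² + 2Dt − x² = 0, so t = (√(D² + v²x²) − D)/v².
√(D² + v²x²) = √(0.0362² + 1.71² × 10.3²) = 17.61; v² = 2.9241.
t = (17.61 − 0.0362)/2.9241 = 6.01 days (vs. the pure-advection estimate x/v = 6.02 d).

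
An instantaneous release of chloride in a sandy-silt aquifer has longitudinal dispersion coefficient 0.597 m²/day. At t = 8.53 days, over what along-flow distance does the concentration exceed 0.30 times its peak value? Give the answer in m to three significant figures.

The plume is Gaussian with σ = √(2Dt) = √(2 × 0.597 × 8.53) = 3.191 m.
C/C_peak = exp(−Δx²/(2σ²)) = 0.30 ⇒ Δx = σ·√(−2 ln 0.30) = 3.191 × 1.552 = 4.952 m.
Width = 2Δx = 9.90 m.

9.90 m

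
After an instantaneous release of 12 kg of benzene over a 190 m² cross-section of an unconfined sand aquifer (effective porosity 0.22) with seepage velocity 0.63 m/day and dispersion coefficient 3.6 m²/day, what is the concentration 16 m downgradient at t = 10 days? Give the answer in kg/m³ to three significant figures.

0.00702 kg/m³

For an instantaneous plane source, C(x,t) = M/(n_e·A·√(4πDt)) · exp(−(x−vt)²/(4Dt)), with n_e·A the pore (flow) area.
Plume center vt = 0.63 × 10 = 6.3 m, so the well at 16 m is 9.7 m downgradient of the peak.
√(4πDt) = 21.27 m, giving peak height M/(n_e·A·√(4πDt)) = 12/(0.22 × 190 × 21.27) = 0.01350 kg/m³.
(x−vt)²/(4Dt) = (9.7)²/(4 × 3.6 × 10) = 0.6534; exp(−0.6534) = 0.5203.
C = 0.01350 × 0.5203 = 0.00702 kg/m³.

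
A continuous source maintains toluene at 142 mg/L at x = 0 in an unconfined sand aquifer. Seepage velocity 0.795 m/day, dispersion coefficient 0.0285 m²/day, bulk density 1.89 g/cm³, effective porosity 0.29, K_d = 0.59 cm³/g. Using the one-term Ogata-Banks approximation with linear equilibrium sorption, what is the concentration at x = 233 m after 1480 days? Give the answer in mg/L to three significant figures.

Retardation factor R = 1 + ρ_b·K_d/n = 1 + 1.89 × 0.59/0.29 = 4.845.
Sorption retards both mechanisms: v_R = v/R = 0.1641 m/day, D_R = D/R = 0.005882 m²/day.
v_R·t = 0.1641 × 1480 = 242.868 m; 2√(D_R t) = 5.901 m; argument = (233 − 242.868)/5.901 = -1.672.
C = C₀ × ½·erfc(-1.672) = 142 × 0.9910 = 141 mg/L.

141 mg/L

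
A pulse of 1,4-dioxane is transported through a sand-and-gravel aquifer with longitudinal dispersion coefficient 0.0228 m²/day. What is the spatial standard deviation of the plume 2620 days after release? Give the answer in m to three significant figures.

Dispersive spreading gives a Gaussian with σ² = 2Dt; advection only shifts the center.
σ = √(2 × 0.0228 × 2620) = 10.9 m.

10.9 m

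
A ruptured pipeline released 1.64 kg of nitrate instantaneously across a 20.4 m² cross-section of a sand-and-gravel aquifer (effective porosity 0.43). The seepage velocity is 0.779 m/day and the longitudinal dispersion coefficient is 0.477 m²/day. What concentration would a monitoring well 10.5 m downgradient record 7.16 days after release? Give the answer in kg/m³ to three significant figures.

For an instantaneous plane source, C(x,t) = M/(n_e·A·√(4πDt)) · exp(−(x−vt)²/(4Dt)), with n_e·A the pore (flow) area.
Plume center vt = 0.779 × 7.16 = 5.57764 m, so the well at 10.5 m is 4.92236 m downgradient of the peak.
√(4πDt) = 6.551 m, giving peak height M/(n_e·A·√(4πDt)) = 1.64/(0.43 × 20.4 × 6.551) = 0.02854 kg/m³.
(x−vt)²/(4Dt) = (4.92236)²/(4 × 0.477 × 7.16) = 1.774; exp(−1.774) = 0.1697.
C = 0.02854 × 0.1697 = 0.00484 kg/m³.

0.00484 kg/m³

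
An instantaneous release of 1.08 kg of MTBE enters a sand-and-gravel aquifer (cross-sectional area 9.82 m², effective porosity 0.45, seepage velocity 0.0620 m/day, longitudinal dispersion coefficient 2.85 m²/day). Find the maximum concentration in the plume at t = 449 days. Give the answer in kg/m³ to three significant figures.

The peak of an instantaneous 1D plume sits at x = vt; there the Gaussian factor is 1 and C_max = M/(n_e·A·√(4πDt)), where n_e·A is the pore area the mass is dissolved in.
√(4πDt) = √(4π × 2.85 × 449) = 126.8 m, so C_max = 1.08/(0.45 × 9.82 × 126.8) = 0.00193 kg/m³.

0.00193 kg/m³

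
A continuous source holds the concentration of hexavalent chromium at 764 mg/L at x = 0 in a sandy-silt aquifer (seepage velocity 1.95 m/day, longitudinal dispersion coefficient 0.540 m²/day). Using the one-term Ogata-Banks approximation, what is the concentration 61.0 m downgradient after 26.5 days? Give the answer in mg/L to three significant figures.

31.1 mg/L

For a continuous step input, C/C₀ ≈ ½·erfc((x−vt)/(2√(Dt))).
vt = 1.95 × 26.5 = 51.675 m and 2√(Dt) = 2√(0.540 × 26.5) = 7.566 m.
Argument (x−vt)/(2√(Dt)) = (61.0 − 51.675)/7.566 = 1.232; ½·erfc(1.232) = 0.04073.
C = 764 × 0.04073 = 31.1 mg/L.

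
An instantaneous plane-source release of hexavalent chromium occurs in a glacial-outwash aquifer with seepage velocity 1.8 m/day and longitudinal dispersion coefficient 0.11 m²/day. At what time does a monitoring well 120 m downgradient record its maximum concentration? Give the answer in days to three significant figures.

66.6 days

For the 1D instantaneous-source solution, setting ∂C/∂t = 0 at fixed x gives v²t² + 2Dt − x² = 0, so t = (√(D² + v²x²) − D)/v².
√(D² + v²x²) = √(0.11² + 1.8² × 120²) = 216.0; v² = 3.24.
t = (216.0 − 0.11)/3.24 = 66.6 days (vs. the pure-advection estimate x/v = 66.7 d).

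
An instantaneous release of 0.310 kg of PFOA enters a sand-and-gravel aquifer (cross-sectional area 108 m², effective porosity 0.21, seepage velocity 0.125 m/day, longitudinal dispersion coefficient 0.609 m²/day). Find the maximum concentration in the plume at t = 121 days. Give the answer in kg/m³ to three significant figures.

The peak of an instantaneous 1D plume sits at x = vt; there the Gaussian factor is 1 and C_max = M/(n_e·A·√(4πDt)), where n_e·A is the pore area the mass is dissolved in.
√(4πDt) = √(4π × 0.609 × 121) = 30.43 m, so C_max = 0.310/(0.21 × 108 × 30.43) = 0.000449 kg/m³.

0.000449 kg/m³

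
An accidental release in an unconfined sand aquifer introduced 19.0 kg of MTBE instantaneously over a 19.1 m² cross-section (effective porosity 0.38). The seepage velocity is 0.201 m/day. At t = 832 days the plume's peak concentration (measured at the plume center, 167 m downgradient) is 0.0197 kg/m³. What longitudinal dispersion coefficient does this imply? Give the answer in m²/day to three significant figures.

At the plume center C_max = M/(n_e·A·√(4πDt)), so D = M²/(4πt·(n_e·A·C_max)²).
n_e·A·C_max = 0.38 × 19.1 × 0.0197 = 0.1430 kg/m.
D = 19.0²/(4π × 832 × 0.1430²) = 1.69 m²/day.

1.69 m²/day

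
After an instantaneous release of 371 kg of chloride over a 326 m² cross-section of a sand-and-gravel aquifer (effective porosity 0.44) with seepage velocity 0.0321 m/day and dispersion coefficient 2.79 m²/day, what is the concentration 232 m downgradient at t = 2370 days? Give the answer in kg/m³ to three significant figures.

For an instantaneous plane source, C(x,t) = M/(n_e·A·√(4πDt)) · exp(−(x−vt)²/(4Dt)), with n_e·A the pore (flow) area.
Plume center vt = 0.0321 × 2370 = 76.077 m, so the well at 232 m is 155.923 m downgradient of the peak.
√(4πDt) = 288.3 m, giving peak height M/(n_e·A·√(4πDt)) = 371/(0.44 × 326 × 288.3) = 0.008971 kg/m³.
(x−vt)²/(4Dt) = (155.923)²/(4 × 2.79 × 2370) = 0.9192; exp(−0.9192) = 0.3988.
C = 0.008971 × 0.3988 = 0.00358 kg/m³.

0.00358 kg/m³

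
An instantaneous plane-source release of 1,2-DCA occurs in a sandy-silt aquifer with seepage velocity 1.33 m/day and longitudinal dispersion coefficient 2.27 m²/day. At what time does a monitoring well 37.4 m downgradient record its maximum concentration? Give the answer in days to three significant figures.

For the 1D instantaneous-source solution, setting ∂C/∂t = 0 at fixed x gives v²t² + 2Dt − x² = 0, so t = (√(D² + v²x²) − D)/v².
√(D² + v²x²) = √(2.27² + 1.33² × 37.4²) = 49.79; v² = 1.7689.
t = (49.79 − 2.27)/1.7689 = 26.9 days (vs. the pure-advection estimate x/v = 28.1 d).

26.9 days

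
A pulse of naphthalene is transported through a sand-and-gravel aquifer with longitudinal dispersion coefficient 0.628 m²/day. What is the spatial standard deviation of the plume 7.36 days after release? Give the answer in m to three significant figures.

Dispersive spreading gives a Gaussian with σ² = 2Dt; advection only shifts the center.
σ = √(2 × 0.628 × 7.36) = 3.04 m.

3.04 m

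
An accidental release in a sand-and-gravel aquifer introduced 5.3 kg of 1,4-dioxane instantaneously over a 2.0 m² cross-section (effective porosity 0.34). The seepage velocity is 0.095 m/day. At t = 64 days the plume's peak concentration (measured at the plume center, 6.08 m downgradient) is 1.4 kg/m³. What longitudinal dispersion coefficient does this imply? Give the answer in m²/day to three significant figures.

0.0385 m²/day

At the plume center C_max = M/(n_e·A·√(4πDt)), so D = M²/(4πt·(n_e·A·C_max)²).
n_e·A·C_max = 0.34 × 2.0 × 1.4 = 0.9520 kg/m.
D = 5.3²/(4π × 64 × 0.9520²) = 0.0385 m²/day.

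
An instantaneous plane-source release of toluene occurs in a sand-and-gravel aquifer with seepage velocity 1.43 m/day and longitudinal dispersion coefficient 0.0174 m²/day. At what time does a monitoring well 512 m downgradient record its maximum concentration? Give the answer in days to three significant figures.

358 days

For the 1D instantaneous-source solution, setting ∂C/∂t = 0 at fixed x gives v²t² + 2Dt − x² = 0, so t = (√(D² + v²x²) − D)/v².
√(D² + v²x²) = √(0.0174² + 1.43² × 512²) = 732.2; v² = 2.0449.
t = (732.2 − 0.0174)/2.0449 = 358 days (vs. the pure-advection estimate x/v = 358 d).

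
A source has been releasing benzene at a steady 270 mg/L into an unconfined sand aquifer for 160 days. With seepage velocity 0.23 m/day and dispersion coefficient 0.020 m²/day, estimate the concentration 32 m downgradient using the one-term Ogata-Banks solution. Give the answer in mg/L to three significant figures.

For a continuous step input, C/C₀ ≈ ½·erfc((x−vt)/(2√(Dt))).
vt = 0.23 × 160 = 36.8 m and 2√(Dt) = 2√(0.020 × 160) = 3.578 m.
Argument (x−vt)/(2√(Dt)) = (32 − 36.8)/3.578 = -1.342; ½·erfc(-1.342) = 0.9711.
C = 270 × 0.9711 = 262 mg/L.

262 mg/L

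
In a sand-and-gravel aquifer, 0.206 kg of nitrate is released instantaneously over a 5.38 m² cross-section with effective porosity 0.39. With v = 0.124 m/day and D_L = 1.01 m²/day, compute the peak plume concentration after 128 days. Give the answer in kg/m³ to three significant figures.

The peak of an instantaneous 1D plume sits at x = vt; there the Gaussian factor is 1 and C_max = M/(n_e·A·√(4πDt)), where n_e·A is the pore area the mass is dissolved in.
√(4πDt) = √(4π × 1.01 × 128) = 40.31 m, so C_max = 0.206/(0.39 × 5.38 × 40.31) = 0.00244 kg/m³.

0.00244 kg/m³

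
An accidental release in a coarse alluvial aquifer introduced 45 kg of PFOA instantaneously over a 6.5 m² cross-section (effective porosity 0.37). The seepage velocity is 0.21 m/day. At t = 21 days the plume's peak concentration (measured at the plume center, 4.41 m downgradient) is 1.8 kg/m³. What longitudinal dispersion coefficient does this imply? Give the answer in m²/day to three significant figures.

0.409 m²/day

At the plume center C_max = M/(n_e·A·√(4πDt)), so D = M²/(4πt·(n_e·A·C_max)²).
n_e·A·C_max = 0.37 × 6.5 × 1.8 = 4.329 kg/m.
D = 45²/(4π × 21 × 4.329²) = 0.409 m²/day.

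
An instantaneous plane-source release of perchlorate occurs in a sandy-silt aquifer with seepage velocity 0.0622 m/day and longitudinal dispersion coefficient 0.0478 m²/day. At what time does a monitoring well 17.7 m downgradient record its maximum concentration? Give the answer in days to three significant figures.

272 days

For the 1D instantaneous-source solution, setting ∂C/∂t = 0 at fixed x gives v²t² + 2Dt − x² = 0, so t = (√(D² + v²x²) − D)/v².
√(D² + v²x²) = √(0.0478² + 0.0622² × 17.7²) = 1.102; v² = 0.00386884.
t = (1.102 − 0.0478)/0.00386884 = 272 days (vs. the pure-advection estimate x/v = 285 d).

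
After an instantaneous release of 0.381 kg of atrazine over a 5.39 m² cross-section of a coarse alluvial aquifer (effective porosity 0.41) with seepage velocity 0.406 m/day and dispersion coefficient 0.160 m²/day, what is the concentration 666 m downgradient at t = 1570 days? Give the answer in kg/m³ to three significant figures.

0.00136 kg/m³

For an instantaneous plane source, C(x,t) = M/(n_e·A·√(4πDt)) · exp(−(x−vt)²/(4Dt)), with n_e·A the pore (flow) area.
Plume center vt = 0.406 × 1570 = 637.42 m, so the well at 666 m is 28.58 m downgradient of the peak.
√(4πDt) = 56.18 m, giving peak height M/(n_e·A·√(4πDt)) = 0.381/(0.41 × 5.39 × 56.18) = 0.003069 kg/m³.
(x−vt)²/(4Dt) = (28.58)²/(4 × 0.160 × 1570) = 0.8129; exp(−0.8129) = 0.4436.
C = 0.003069 × 0.4436 = 0.00136 kg/m³.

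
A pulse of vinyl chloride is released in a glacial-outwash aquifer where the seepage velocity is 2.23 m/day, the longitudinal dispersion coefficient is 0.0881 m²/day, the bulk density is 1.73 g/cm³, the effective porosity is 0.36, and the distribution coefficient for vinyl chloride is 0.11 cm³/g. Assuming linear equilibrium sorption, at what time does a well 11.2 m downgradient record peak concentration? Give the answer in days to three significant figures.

Retardation factor R = 1 + ρ_b·K_d/n = 1 + 1.73 × 0.11/0.36 = 1.529.
Sorption retards both mechanisms: v_R = v/R = 1.458 m/day, D_R = D/R = 0.05762 m²/day.
Peak time from v_R²t² + 2D_R t − x² = 0: t = (√(D_R² + v_R²x²) − D_R)/v_R².
√(D_R² + v_R²x²) = √(0.05762² + 1.458² × 11.2²) = 16.33; v_R² = 2.126.
t = (16.33 − 0.05762)/2.126 = 7.65 days.

7.65 days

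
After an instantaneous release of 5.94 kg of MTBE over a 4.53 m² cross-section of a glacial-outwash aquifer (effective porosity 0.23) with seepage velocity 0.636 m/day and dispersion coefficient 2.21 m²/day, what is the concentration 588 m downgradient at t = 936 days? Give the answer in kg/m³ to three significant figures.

0.0351 kg/m³

For an instantaneous plane source, C(x,t) = M/(n_e·A·√(4πDt)) · exp(−(x−vt)²/(4Dt)), with n_e·A the pore (flow) area.
Plume center vt = 0.636 × 936 = 595.296 m, so the well at 588 m is 7.296 m upgradient of the peak.
√(4πDt) = 161.2 m, giving peak height M/(n_e·A·√(4πDt)) = 5.94/(0.23 × 4.53 × 161.2) = 0.03537 kg/m³.
(x−vt)²/(4Dt) = (-7.296)²/(4 × 2.21 × 936) = 0.006433; exp(−0.006433) = 0.9936.
C = 0.03537 × 0.9936 = 0.0351 kg/m³.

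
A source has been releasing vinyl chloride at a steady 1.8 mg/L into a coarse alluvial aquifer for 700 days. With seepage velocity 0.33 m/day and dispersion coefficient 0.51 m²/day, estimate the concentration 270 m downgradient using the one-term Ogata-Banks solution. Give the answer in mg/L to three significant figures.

For a continuous step input, C/C₀ ≈ ½·erfc((x−vt)/(2√(Dt))).
vt = 0.33 × 700 = 231 m and 2√(Dt) = 2√(0.51 × 700) = 37.79 m.
Argument (x−vt)/(2√(Dt)) = (270 − 231)/37.79 = 1.032; ½·erfc(1.032) = 0.07222.
C = 1.8 × 0.07222 = 0.130 mg/L.

0.130 mg/L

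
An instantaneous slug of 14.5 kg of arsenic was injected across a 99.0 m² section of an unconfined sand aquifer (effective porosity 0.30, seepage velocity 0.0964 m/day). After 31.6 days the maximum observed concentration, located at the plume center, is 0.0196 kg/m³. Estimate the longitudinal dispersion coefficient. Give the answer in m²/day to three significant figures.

At the plume center C_max = M/(n_e·A·√(4πDt)), so D = M²/(4πt·(n_e·A·C_max)²).
n_e·A·C_max = 0.30 × 99.0 × 0.0196 = 0.5821 kg/m.
D = 14.5²/(4π × 31.6 × 0.5821²) = 1.56 m²/day.

1.56 m²/day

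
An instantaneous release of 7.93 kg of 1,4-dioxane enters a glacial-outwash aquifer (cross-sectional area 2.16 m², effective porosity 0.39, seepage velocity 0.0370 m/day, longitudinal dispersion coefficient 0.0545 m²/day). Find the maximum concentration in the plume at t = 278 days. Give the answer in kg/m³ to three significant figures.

0.682 kg/m³

The peak of an instantaneous 1D plume sits at x = vt; there the Gaussian factor is 1 and C_max = M/(n_e·A·√(4πDt)), where n_e·A is the pore area the mass is dissolved in.
√(4πDt) = √(4π × 0.0545 × 278) = 13.80 m, so C_max = 7.93/(0.39 × 2.16 × 13.80) = 0.682 kg/m³.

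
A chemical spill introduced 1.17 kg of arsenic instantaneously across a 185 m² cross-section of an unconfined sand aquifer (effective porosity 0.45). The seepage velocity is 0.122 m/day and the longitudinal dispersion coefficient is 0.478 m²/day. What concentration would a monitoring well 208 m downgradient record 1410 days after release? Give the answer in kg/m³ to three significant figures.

For an instantaneous plane source, C(x,t) = M/(n_e·A·√(4πDt)) · exp(−(x−vt)²/(4Dt)), with n_e·A the pore (flow) area.
Plume center vt = 0.122 × 1410 = 172.02 m, so the well at 208 m is 35.98 m downgradient of the peak.
√(4πDt) = 92.03 m, giving peak height M/(n_e·A·√(4πDt)) = 1.17/(0.45 × 185 × 92.03) = 0.0001527 kg/m³.
(x−vt)²/(4Dt) = (35.98)²/(4 × 0.478 × 1410) = 0.4802; exp(−0.4802) = 0.6187.
C = 0.0001527 × 0.6187 = 9.45e-05 kg/m³.

9.45e-05 kg/m³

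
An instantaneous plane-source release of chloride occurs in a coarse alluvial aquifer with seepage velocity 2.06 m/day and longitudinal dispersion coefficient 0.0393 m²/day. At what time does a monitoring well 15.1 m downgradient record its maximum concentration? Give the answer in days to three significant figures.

7.32 days

For the 1D instantaneous-source solution, setting ∂C/∂t = 0 at fixed x gives v²t² + 2Dt − x² = 0, so t = (√(D² + v²x²) − D)/v².
√(D² + v²x²) = √(0.0393² + 2.06² × 15.1²) = 31.11; v² = 4.2436.
t = (31.11 − 0.0393)/4.2436 = 7.32 days (vs. the pure-advection estimate x/v = 7.33 d).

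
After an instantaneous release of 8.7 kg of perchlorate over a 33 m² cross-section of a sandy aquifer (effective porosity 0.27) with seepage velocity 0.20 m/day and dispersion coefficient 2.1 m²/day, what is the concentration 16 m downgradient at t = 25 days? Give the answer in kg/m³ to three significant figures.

For an instantaneous plane source, C(x,t) = M/(n_e·A·√(4πDt)) · exp(−(x−vt)²/(4Dt)), with n_e·A the pore (flow) area.
Plume center vt = 0.20 × 25 = 5 m, so the well at 16 m is 11 m downgradient of the peak.
√(4πDt) = 25.69 m, giving peak height M/(n_e·A·√(4πDt)) = 8.7/(0.27 × 33 × 25.69) = 0.03801 kg/m³.
(x−vt)²/(4Dt) = (11)²/(4 × 2.1 × 25) = 0.5762; exp(−0.5762) = 0.5620.
C = 0.03801 × 0.5620 = 0.0214 kg/m³.

0.0214 kg/m³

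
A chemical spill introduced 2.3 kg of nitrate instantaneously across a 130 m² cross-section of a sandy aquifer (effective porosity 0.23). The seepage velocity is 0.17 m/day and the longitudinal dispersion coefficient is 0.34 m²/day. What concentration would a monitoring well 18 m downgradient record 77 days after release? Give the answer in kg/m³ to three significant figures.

For an instantaneous plane source, C(x,t) = M/(n_e·A·√(4πDt)) · exp(−(x−vt)²/(4Dt)), with n_e·A the pore (flow) area.
Plume center vt = 0.17 × 77 = 13.09 m, so the well at 18 m is 4.91 m downgradient of the peak.
√(4πDt) = 18.14 m, giving peak height M/(n_e·A·√(4πDt)) = 2.3/(0.23 × 130 × 18.14) = 0.004241 kg/m³.
(x−vt)²/(4Dt) = (4.91)²/(4 × 0.34 × 77) = 0.2302; exp(−0.2302) = 0.7944.
C = 0.004241 × 0.7944 = 0.00337 kg/m³.

0.00337 kg/m³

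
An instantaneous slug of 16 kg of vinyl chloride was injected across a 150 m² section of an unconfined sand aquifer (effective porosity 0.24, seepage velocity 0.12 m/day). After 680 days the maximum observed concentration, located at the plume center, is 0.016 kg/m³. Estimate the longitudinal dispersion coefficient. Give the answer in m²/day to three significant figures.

At the plume center C_max = M/(n_e·A·√(4πDt)), so D = M²/(4πt·(n_e·A·C_max)²).
n_e·A·C_max = 0.24 × 150 × 0.016 = 0.5760 kg/m.
D = 16²/(4π × 680 × 0.5760²) = 0.0903 m²/day.

0.0903 m²/day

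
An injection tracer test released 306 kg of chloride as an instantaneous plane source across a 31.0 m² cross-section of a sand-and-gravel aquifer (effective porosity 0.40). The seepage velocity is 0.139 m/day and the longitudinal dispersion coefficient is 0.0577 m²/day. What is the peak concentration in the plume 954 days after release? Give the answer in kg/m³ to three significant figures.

0.938 kg/m³

The peak of an instantaneous 1D plume sits at x = vt; there the Gaussian factor is 1 and C_max = M/(n_e·A·√(4πDt)), where n_e·A is the pore area the mass is dissolved in.
√(4πDt) = √(4π × 0.0577 × 954) = 26.30 m, so C_max = 306/(0.40 × 31.0 × 26.30) = 0.938 kg/m³.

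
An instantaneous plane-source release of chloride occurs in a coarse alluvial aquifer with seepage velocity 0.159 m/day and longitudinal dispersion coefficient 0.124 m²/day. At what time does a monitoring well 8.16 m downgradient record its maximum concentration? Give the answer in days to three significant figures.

For the 1D instantaneous-source solution, setting ∂C/∂t = 0 at fixed x gives v²t² + 2Dt − x² = 0, so t = (√(D² + v²x²) − D)/v².
√(D² + v²x²) = √(0.124² + 0.159² × 8.16²) = 1.303; v² = 0.025281.
t = (1.303 − 0.124)/0.025281 = 46.6 days (vs. the pure-advection estimate x/v = 51.3 d).

46.6 days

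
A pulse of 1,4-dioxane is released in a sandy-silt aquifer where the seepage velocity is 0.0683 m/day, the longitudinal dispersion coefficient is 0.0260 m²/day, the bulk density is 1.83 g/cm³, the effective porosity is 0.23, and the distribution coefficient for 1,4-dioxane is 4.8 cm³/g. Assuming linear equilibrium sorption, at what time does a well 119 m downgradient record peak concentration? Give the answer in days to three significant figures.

68100 days

Retardation factor R = 1 + ρ_b·K_d/n = 1 + 1.83 × 4.8/0.23 = 39.19.
Sorption retards both mechanisms: v_R = v/R = 0.001743 m/day, D_R = D/R = 0.0006634 m²/day.
Peak time from v_R²t² + 2D_R t − x² = 0: t = (√(D_R² + v_R²x²) − D_R)/v_R².
√(D_R² + v_R²x²) = √(0.0006634² + 0.001743² × 119²) = 0.2074; v_R² = 3.038e-06.
t = (0.2074 − 0.0006634)/3.038e-06 = 68100 days.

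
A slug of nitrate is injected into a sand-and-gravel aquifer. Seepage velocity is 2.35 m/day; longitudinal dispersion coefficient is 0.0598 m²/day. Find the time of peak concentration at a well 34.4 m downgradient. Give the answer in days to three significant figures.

14.6 days

For the 1D instantaneous-source solution, setting ∂C/∂t = 0 at fixed x gives v²t² + 2Dt − x² = 0, so t = (√(D² + v²x²) − D)/v².
√(D² + v²x²) = √(0.0598² + 2.35² × 34.4²) = 80.84; v² = 5.5225.
t = (80.84 − 0.0598)/5.5225 = 14.6 days (vs. the pure-advection estimate x/v = 14.6 d).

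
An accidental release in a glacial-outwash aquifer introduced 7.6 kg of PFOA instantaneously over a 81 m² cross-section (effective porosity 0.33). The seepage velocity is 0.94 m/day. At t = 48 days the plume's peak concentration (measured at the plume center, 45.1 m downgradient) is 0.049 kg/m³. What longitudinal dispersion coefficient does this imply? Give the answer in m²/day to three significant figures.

0.0558 m²/day

At the plume center C_max = M/(n_e·A·√(4πDt)), so D = M²/(4πt·(n_e·A·C_max)²).
n_e·A·C_max = 0.33 × 81 × 0.049 = 1.310 kg/m.
D = 7.6²/(4π × 48 × 1.310²) = 0.0558 m²/day.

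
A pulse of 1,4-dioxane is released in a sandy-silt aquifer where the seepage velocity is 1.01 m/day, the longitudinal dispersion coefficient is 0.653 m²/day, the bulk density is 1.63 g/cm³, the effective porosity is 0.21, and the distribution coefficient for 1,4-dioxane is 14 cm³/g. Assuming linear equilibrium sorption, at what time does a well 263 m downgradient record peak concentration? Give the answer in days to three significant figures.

28500 days

Retardation factor R = 1 + ρ_b·K_d/n = 1 + 1.63 × 14/0.21 = 109.7.
Sorption retards both mechanisms: v_R = v/R = 0.009207 m/day, D_R = D/R = 0.005953 m²/day.
Peak time from v_R²t² + 2D_R t − x² = 0: t = (√(D_R² + v_R²x²) − D_R)/v_R².
√(D_R² + v_R²x²) = √(0.005953² + 0.009207² × 263²) = 2.421; v_R² = 8.477e-05.
t = (2.421 − 0.005953)/8.477e-05 = 28500 days.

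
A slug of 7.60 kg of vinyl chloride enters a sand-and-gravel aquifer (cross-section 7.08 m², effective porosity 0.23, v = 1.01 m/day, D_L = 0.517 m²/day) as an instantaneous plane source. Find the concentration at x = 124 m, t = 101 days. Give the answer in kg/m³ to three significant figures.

0.0180 kg/m³

For an instantaneous plane source, C(x,t) = M/(n_e·A·√(4πDt)) · exp(−(x−vt)²/(4Dt)), with n_e·A the pore (flow) area.
Plume center vt = 1.01 × 101 = 102.01 m, so the well at 124 m is 21.99 m downgradient of the peak.
√(4πDt) = 25.62 m, giving peak height M/(n_e·A·√(4πDt)) = 7.60/(0.23 × 7.08 × 25.62) = 0.1822 kg/m³.
(x−vt)²/(4Dt) = (21.99)²/(4 × 0.517 × 101) = 2.315; exp(−2.315) = 0.09877.
C = 0.1822 × 0.09877 = 0.0180 kg/m³.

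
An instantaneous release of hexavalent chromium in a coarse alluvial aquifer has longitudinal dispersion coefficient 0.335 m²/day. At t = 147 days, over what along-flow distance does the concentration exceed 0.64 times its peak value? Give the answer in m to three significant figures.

18.8 m

The plume is Gaussian with σ = √(2Dt) = √(2 × 0.335 × 147) = 9.924 m.
C/C_peak = exp(−Δx²/(2σ²)) = 0.64 ⇒ Δx = σ·√(−2 ln 0.64) = 9.924 × 0.9448 = 9.376 m.
Width = 2Δx = 18.8 m.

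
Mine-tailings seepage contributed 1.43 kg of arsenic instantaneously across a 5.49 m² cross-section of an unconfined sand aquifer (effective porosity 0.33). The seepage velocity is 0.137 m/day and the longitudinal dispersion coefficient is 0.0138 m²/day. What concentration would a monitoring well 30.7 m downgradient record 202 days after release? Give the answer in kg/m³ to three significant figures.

For an instantaneous plane source, C(x,t) = M/(n_e·A·√(4πDt)) · exp(−(x−vt)²/(4Dt)), with n_e·A the pore (flow) area.
Plume center vt = 0.137 × 202 = 27.674 m, so the well at 30.7 m is 3.026 m downgradient of the peak.
√(4πDt) = 5.919 m, giving peak height M/(n_e·A·√(4πDt)) = 1.43/(0.33 × 5.49 × 5.919) = 0.1334 kg/m³.
(x−vt)²/(4Dt) = (3.026)²/(4 × 0.0138 × 202) = 0.8212; exp(−0.8212) = 0.4399.
C = 0.1334 × 0.4399 = 0.0587 kg/m³.

0.0587 kg/m³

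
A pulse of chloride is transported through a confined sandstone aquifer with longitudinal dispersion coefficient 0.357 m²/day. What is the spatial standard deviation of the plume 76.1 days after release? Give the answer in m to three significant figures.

7.37 m

Dispersive spreading gives a Gaussian with σ² = 2Dt; advection only shifts the center.
σ = √(2 × 0.357 × 76.1) = 7.37 m.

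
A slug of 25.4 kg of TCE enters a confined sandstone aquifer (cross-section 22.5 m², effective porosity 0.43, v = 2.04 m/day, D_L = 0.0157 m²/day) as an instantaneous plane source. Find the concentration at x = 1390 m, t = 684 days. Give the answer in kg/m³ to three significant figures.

0.116 kg/m³

For an instantaneous plane source, C(x,t) = M/(n_e·A·√(4πDt)) · exp(−(x−vt)²/(4Dt)), with n_e·A the pore (flow) area.
Plume center vt = 2.04 × 684 = 1395.36 m, so the well at 1390 m is 5.36 m upgradient of the peak.
√(4πDt) = 11.62 m, giving peak height M/(n_e·A·√(4πDt)) = 25.4/(0.43 × 22.5 × 11.62) = 0.2259 kg/m³.
(x−vt)²/(4Dt) = (-5.36)²/(4 × 0.0157 × 684) = 0.6688; exp(−0.6688) = 0.5123.
C = 0.2259 × 0.5123 = 0.116 kg/m³.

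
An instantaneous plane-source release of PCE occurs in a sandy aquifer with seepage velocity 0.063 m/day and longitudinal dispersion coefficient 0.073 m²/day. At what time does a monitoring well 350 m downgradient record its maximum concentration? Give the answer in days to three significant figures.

For the 1D instantaneous-source solution, setting ∂C/∂t = 0 at fixed x gives v²t² + 2Dt − x² = 0, so t = (√(D² + v²x²) − D)/v².
√(D² + v²x²) = √(0.073² + 0.063² × 350²) = 22.05; v² = 0.003969.
t = (22.05 − 0.073)/0.003969 = 5540 days (vs. the pure-advection estimate x/v = 5560 d).

5540 days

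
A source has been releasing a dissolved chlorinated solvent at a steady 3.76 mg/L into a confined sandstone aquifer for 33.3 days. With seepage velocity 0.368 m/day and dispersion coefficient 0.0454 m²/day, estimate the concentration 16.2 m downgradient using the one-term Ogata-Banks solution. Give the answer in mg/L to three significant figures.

For a continuous step input, C/C₀ ≈ ½·erfc((x−vt)/(2√(Dt))).
vt = 0.368 × 33.3 = 12.2544 m and 2√(Dt) = 2√(0.0454 × 33.3) = 2.459 m.
Argument (x−vt)/(2√(Dt)) = (16.2 − 12.2544)/2.459 = 1.605; ½·erfc(1.605) = 0.01161.
C = 3.76 × 0.01161 = 0.0437 mg/L.

0.0437 mg/L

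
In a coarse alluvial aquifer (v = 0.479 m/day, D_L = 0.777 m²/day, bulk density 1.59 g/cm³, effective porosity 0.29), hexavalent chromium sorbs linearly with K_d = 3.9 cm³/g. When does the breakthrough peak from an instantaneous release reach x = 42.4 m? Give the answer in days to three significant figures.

Retardation factor R = 1 + ρ_b·K_d/n = 1 + 1.59 × 3.9/0.29 = 22.38.
Sorption retards both mechanisms: v_R = v/R = 0.02140 m/day, D_R = D/R = 0.03472 m²/day.
Peak time from v_R²t² + 2D_R t − x² = 0: t = (√(D_R² + v_R²x²) − D_R)/v_R².
√(D_R² + v_R²x²) = √(0.03472² + 0.02140² × 42.4²) = 0.9080; v_R² = 0.0004580.
t = (0.9080 − 0.03472)/0.0004580 = 1910 days.

1910 days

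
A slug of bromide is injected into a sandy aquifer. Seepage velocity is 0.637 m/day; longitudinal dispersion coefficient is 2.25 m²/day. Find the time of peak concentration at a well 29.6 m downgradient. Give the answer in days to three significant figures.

41.3 days

For the 1D instantaneous-source solution, setting ∂C/∂t = 0 at fixed x gives v²t² + 2Dt − x² = 0, so t = (√(D² + v²x²) − D)/v².
√(D² + v²x²) = √(2.25² + 0.637² × 29.6²) = 18.99; v² = 0.405769.
t = (18.99 − 2.25)/0.405769 = 41.3 days (vs. the pure-advection estimate x/v = 46.5 d).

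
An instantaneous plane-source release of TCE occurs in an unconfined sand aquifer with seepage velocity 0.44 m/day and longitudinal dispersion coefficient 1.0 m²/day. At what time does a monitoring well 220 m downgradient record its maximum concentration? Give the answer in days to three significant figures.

For the 1D instantaneous-source solution, setting ∂C/∂t = 0 at fixed x gives v²t² + 2Dt − x² = 0, so t = (√(D² + v²x²) − D)/v².
√(D² + v²x²) = √(1.0² + 0.44² × 220²) = 96.81; v² = 0.1936.
t = (96.81 − 1.0)/0.1936 = 495 days (vs. the pure-advection estimate x/v = 500 d).

495 days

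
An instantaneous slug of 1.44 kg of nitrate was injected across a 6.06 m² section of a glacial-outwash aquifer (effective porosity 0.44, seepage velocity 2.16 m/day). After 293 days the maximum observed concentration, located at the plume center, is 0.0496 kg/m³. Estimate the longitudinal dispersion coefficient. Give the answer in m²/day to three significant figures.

At the plume center C_max = M/(n_e·A·√(4πDt)), so D = M²/(4πt·(n_e·A·C_max)²).
n_e·A·C_max = 0.44 × 6.06 × 0.0496 = 0.1323 kg/m.
D = 1.44²/(4π × 293 × 0.1323²) = 0.0322 m²/day.

0.0322 m²/day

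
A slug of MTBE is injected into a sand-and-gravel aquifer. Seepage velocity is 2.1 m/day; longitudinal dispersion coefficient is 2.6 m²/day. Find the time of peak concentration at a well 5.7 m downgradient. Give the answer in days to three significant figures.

For the 1D instantaneous-source solution, setting ∂C/∂t = 0 at fixed x gives v²t² + 2Dt − x² = 0, so t = (√(D² + v²x²) − D)/v².
√(D² + v²x²) = √(2.6² + 2.1² × 5.7²) = 12.25; v² = 4.41.
t = (12.25 − 2.6)/4.41 = 2.19 days (vs. the pure-advection estimate x/v = 2.71 d).

2.19 days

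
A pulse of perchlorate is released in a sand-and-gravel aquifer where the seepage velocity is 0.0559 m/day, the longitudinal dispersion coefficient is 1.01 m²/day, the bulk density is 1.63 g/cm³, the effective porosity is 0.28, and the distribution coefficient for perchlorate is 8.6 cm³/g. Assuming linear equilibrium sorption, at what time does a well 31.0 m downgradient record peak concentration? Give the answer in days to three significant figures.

Retardation factor R = 1 + ρ_b·K_d/n = 1 + 1.63 × 8.6/0.28 = 51.06.
Sorption retards both mechanisms: v_R = v/R = 0.001095 m/day, D_R = D/R = 0.01978 m²/day.
Peak time from v_R²t² + 2D_R t − x² = 0: t = (√(D_R² + v_R²x²) − D_R)/v_R².
√(D_R² + v_R²x²) = √(0.01978² + 0.001095² × 31.0²) = 0.03929; v_R² = 1.199e-06.
t = (0.03929 − 0.01978)/1.199e-06 = 16300 days.

16300 days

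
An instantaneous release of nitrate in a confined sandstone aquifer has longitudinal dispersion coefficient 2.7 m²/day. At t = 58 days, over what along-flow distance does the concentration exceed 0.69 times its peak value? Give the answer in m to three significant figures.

30.5 m

The plume is Gaussian with σ = √(2Dt) = √(2 × 2.7 × 58) = 17.70 m.
C/C_peak = exp(−Δx²/(2σ²)) = 0.69 ⇒ Δx = σ·√(−2 ln 0.69) = 17.70 × 0.8615 = 15.25 m.
Width = 2Δx = 30.5 m.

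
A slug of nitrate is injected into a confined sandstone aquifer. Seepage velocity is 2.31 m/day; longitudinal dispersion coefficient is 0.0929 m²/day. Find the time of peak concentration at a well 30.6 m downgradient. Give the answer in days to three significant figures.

For the 1D instantaneous-source solution, setting ∂C/∂t = 0 at fixed x gives v²t² + 2Dt − x² = 0, so t = (√(D² + v²x²) − D)/v².
√(D² + v²x²) = √(0.0929² + 2.31² × 30.6²) = 70.69; v² = 5.3361.
t = (70.69 − 0.0929)/5.3361 = 13.2 days (vs. the pure-advection estimate x/v = 13.2 d).

13.2 days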